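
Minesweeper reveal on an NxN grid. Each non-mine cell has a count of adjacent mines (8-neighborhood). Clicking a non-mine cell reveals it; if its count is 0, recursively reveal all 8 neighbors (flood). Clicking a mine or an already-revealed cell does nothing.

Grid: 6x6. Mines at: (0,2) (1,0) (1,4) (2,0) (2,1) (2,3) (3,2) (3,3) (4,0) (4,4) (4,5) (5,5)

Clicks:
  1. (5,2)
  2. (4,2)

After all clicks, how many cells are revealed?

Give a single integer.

Answer: 6

Derivation:
Click 1 (5,2) count=0: revealed 6 new [(4,1) (4,2) (4,3) (5,1) (5,2) (5,3)] -> total=6
Click 2 (4,2) count=2: revealed 0 new [(none)] -> total=6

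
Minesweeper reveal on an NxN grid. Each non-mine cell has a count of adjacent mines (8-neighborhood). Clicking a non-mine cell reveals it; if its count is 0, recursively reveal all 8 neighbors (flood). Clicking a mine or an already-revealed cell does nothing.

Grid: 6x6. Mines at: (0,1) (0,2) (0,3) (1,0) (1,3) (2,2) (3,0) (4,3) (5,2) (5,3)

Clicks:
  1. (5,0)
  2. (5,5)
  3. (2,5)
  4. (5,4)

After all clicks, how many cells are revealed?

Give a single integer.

Click 1 (5,0) count=0: revealed 4 new [(4,0) (4,1) (5,0) (5,1)] -> total=4
Click 2 (5,5) count=0: revealed 12 new [(0,4) (0,5) (1,4) (1,5) (2,4) (2,5) (3,4) (3,5) (4,4) (4,5) (5,4) (5,5)] -> total=16
Click 3 (2,5) count=0: revealed 0 new [(none)] -> total=16
Click 4 (5,4) count=2: revealed 0 new [(none)] -> total=16

Answer: 16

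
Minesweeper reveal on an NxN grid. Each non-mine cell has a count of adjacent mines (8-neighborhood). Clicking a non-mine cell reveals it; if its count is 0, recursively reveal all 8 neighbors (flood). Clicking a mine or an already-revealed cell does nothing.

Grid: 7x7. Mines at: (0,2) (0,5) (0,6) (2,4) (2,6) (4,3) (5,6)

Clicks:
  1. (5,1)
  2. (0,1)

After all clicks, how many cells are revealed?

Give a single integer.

Click 1 (5,1) count=0: revealed 29 new [(0,0) (0,1) (1,0) (1,1) (1,2) (1,3) (2,0) (2,1) (2,2) (2,3) (3,0) (3,1) (3,2) (3,3) (4,0) (4,1) (4,2) (5,0) (5,1) (5,2) (5,3) (5,4) (5,5) (6,0) (6,1) (6,2) (6,3) (6,4) (6,5)] -> total=29
Click 2 (0,1) count=1: revealed 0 new [(none)] -> total=29

Answer: 29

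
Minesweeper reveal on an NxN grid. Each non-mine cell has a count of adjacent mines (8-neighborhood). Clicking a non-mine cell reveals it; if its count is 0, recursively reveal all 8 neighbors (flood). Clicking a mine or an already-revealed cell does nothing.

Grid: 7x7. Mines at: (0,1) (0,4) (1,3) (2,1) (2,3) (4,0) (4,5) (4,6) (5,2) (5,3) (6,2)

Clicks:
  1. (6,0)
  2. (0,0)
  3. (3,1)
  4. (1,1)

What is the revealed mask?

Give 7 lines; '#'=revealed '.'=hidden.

Click 1 (6,0) count=0: revealed 4 new [(5,0) (5,1) (6,0) (6,1)] -> total=4
Click 2 (0,0) count=1: revealed 1 new [(0,0)] -> total=5
Click 3 (3,1) count=2: revealed 1 new [(3,1)] -> total=6
Click 4 (1,1) count=2: revealed 1 new [(1,1)] -> total=7

Answer: #......
.#.....
.......
.#.....
.......
##.....
##.....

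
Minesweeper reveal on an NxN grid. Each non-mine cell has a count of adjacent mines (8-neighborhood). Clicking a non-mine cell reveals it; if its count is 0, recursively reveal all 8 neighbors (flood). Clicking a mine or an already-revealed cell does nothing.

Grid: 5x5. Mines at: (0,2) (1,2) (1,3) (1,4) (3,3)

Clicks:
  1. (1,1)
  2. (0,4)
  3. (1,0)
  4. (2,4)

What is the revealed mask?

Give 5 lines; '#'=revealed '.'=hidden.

Answer: ##..#
##...
###.#
###..
###..

Derivation:
Click 1 (1,1) count=2: revealed 1 new [(1,1)] -> total=1
Click 2 (0,4) count=2: revealed 1 new [(0,4)] -> total=2
Click 3 (1,0) count=0: revealed 12 new [(0,0) (0,1) (1,0) (2,0) (2,1) (2,2) (3,0) (3,1) (3,2) (4,0) (4,1) (4,2)] -> total=14
Click 4 (2,4) count=3: revealed 1 new [(2,4)] -> total=15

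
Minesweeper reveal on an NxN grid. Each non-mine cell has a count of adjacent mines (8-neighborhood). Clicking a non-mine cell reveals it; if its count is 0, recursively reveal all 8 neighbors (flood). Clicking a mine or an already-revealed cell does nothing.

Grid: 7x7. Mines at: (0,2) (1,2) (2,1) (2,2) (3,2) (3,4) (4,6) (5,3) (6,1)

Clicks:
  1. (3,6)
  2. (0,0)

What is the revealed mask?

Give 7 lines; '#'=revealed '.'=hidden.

Answer: ##.....
##.....
.......
......#
.......
.......
.......

Derivation:
Click 1 (3,6) count=1: revealed 1 new [(3,6)] -> total=1
Click 2 (0,0) count=0: revealed 4 new [(0,0) (0,1) (1,0) (1,1)] -> total=5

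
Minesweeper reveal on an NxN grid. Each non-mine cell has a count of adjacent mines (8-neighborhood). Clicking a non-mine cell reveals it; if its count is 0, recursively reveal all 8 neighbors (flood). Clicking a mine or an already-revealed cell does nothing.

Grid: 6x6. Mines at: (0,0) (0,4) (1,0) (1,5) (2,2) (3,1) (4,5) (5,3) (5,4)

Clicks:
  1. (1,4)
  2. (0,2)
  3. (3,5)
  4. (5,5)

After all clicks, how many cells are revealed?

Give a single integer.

Click 1 (1,4) count=2: revealed 1 new [(1,4)] -> total=1
Click 2 (0,2) count=0: revealed 6 new [(0,1) (0,2) (0,3) (1,1) (1,2) (1,3)] -> total=7
Click 3 (3,5) count=1: revealed 1 new [(3,5)] -> total=8
Click 4 (5,5) count=2: revealed 1 new [(5,5)] -> total=9

Answer: 9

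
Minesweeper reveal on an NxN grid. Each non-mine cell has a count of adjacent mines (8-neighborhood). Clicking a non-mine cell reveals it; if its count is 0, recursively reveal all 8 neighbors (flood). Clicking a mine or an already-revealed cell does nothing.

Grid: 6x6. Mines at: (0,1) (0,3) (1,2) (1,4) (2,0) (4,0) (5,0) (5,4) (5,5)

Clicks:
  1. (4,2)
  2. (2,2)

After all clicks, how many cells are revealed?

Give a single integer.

Answer: 18

Derivation:
Click 1 (4,2) count=0: revealed 18 new [(2,1) (2,2) (2,3) (2,4) (2,5) (3,1) (3,2) (3,3) (3,4) (3,5) (4,1) (4,2) (4,3) (4,4) (4,5) (5,1) (5,2) (5,3)] -> total=18
Click 2 (2,2) count=1: revealed 0 new [(none)] -> total=18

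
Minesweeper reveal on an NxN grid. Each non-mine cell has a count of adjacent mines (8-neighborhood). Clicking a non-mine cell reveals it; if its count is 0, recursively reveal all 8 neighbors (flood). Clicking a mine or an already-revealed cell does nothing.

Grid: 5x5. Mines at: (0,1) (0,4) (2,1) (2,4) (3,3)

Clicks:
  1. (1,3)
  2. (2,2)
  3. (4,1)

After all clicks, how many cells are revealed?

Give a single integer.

Click 1 (1,3) count=2: revealed 1 new [(1,3)] -> total=1
Click 2 (2,2) count=2: revealed 1 new [(2,2)] -> total=2
Click 3 (4,1) count=0: revealed 6 new [(3,0) (3,1) (3,2) (4,0) (4,1) (4,2)] -> total=8

Answer: 8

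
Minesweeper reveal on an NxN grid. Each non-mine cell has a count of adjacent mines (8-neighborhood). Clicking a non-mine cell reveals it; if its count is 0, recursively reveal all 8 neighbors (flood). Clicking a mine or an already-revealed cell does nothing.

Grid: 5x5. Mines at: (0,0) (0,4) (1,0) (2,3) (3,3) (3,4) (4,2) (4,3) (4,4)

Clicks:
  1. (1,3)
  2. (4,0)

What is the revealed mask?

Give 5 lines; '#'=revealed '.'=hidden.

Answer: .....
...#.
##...
##...
##...

Derivation:
Click 1 (1,3) count=2: revealed 1 new [(1,3)] -> total=1
Click 2 (4,0) count=0: revealed 6 new [(2,0) (2,1) (3,0) (3,1) (4,0) (4,1)] -> total=7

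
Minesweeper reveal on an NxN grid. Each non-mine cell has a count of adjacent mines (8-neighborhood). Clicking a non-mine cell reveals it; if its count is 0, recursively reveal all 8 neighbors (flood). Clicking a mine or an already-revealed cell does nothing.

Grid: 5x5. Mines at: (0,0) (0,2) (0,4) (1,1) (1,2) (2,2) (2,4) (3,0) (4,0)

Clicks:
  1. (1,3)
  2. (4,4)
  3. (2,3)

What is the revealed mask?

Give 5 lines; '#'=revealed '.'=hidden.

Click 1 (1,3) count=5: revealed 1 new [(1,3)] -> total=1
Click 2 (4,4) count=0: revealed 8 new [(3,1) (3,2) (3,3) (3,4) (4,1) (4,2) (4,3) (4,4)] -> total=9
Click 3 (2,3) count=3: revealed 1 new [(2,3)] -> total=10

Answer: .....
...#.
...#.
.####
.####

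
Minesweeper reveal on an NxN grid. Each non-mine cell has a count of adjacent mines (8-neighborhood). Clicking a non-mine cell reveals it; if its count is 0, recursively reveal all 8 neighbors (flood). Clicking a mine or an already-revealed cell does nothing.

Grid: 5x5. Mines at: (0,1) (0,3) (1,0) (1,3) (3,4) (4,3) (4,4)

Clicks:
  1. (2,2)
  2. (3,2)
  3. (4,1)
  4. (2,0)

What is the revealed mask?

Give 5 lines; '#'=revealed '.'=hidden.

Click 1 (2,2) count=1: revealed 1 new [(2,2)] -> total=1
Click 2 (3,2) count=1: revealed 1 new [(3,2)] -> total=2
Click 3 (4,1) count=0: revealed 7 new [(2,0) (2,1) (3,0) (3,1) (4,0) (4,1) (4,2)] -> total=9
Click 4 (2,0) count=1: revealed 0 new [(none)] -> total=9

Answer: .....
.....
###..
###..
###..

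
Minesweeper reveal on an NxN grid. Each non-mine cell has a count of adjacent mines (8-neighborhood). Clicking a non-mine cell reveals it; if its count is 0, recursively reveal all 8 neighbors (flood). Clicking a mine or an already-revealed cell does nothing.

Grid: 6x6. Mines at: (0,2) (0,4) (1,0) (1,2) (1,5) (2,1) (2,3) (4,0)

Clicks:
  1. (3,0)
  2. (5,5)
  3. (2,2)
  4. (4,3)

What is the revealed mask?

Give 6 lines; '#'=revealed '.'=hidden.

Answer: ......
......
..#.##
######
.#####
.#####

Derivation:
Click 1 (3,0) count=2: revealed 1 new [(3,0)] -> total=1
Click 2 (5,5) count=0: revealed 17 new [(2,4) (2,5) (3,1) (3,2) (3,3) (3,4) (3,5) (4,1) (4,2) (4,3) (4,4) (4,5) (5,1) (5,2) (5,3) (5,4) (5,5)] -> total=18
Click 3 (2,2) count=3: revealed 1 new [(2,2)] -> total=19
Click 4 (4,3) count=0: revealed 0 new [(none)] -> total=19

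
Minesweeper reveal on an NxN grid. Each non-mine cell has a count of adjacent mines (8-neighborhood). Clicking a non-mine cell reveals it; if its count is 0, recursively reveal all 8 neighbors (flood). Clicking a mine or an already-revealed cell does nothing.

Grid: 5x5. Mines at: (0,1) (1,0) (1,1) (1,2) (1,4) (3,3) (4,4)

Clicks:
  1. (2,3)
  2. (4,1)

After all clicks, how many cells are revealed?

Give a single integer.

Click 1 (2,3) count=3: revealed 1 new [(2,3)] -> total=1
Click 2 (4,1) count=0: revealed 9 new [(2,0) (2,1) (2,2) (3,0) (3,1) (3,2) (4,0) (4,1) (4,2)] -> total=10

Answer: 10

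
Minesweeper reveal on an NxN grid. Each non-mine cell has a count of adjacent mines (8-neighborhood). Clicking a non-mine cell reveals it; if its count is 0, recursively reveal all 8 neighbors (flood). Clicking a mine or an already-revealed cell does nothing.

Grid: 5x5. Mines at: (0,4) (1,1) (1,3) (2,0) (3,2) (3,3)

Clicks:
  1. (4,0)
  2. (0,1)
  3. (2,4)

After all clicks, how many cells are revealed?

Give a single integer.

Click 1 (4,0) count=0: revealed 4 new [(3,0) (3,1) (4,0) (4,1)] -> total=4
Click 2 (0,1) count=1: revealed 1 new [(0,1)] -> total=5
Click 3 (2,4) count=2: revealed 1 new [(2,4)] -> total=6

Answer: 6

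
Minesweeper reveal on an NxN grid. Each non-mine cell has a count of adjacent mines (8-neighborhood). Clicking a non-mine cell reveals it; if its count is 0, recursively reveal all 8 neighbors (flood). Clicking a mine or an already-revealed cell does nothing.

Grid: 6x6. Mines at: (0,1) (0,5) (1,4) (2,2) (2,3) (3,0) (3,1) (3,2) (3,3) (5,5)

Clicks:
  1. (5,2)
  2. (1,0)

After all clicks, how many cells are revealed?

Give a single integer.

Answer: 11

Derivation:
Click 1 (5,2) count=0: revealed 10 new [(4,0) (4,1) (4,2) (4,3) (4,4) (5,0) (5,1) (5,2) (5,3) (5,4)] -> total=10
Click 2 (1,0) count=1: revealed 1 new [(1,0)] -> total=11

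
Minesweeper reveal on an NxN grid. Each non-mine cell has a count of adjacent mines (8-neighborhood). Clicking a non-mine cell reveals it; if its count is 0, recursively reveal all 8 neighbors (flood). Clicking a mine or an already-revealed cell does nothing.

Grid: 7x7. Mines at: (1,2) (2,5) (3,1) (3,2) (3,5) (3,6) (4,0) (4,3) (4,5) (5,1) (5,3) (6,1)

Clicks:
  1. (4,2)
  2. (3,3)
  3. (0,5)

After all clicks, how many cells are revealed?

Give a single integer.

Answer: 10

Derivation:
Click 1 (4,2) count=5: revealed 1 new [(4,2)] -> total=1
Click 2 (3,3) count=2: revealed 1 new [(3,3)] -> total=2
Click 3 (0,5) count=0: revealed 8 new [(0,3) (0,4) (0,5) (0,6) (1,3) (1,4) (1,5) (1,6)] -> total=10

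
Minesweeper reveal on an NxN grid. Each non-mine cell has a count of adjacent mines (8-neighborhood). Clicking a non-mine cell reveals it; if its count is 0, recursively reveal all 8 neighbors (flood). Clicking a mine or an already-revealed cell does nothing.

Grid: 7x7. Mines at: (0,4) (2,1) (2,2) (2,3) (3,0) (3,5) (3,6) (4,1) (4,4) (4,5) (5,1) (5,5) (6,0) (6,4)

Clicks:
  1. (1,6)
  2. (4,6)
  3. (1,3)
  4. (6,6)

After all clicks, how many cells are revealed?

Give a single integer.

Answer: 9

Derivation:
Click 1 (1,6) count=0: revealed 6 new [(0,5) (0,6) (1,5) (1,6) (2,5) (2,6)] -> total=6
Click 2 (4,6) count=4: revealed 1 new [(4,6)] -> total=7
Click 3 (1,3) count=3: revealed 1 new [(1,3)] -> total=8
Click 4 (6,6) count=1: revealed 1 new [(6,6)] -> total=9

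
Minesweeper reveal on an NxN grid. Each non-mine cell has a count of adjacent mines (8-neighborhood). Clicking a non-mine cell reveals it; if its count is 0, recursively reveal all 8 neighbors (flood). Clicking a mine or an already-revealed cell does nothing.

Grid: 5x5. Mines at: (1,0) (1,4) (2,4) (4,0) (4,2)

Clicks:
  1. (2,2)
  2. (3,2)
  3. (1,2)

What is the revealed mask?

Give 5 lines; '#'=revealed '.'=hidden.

Answer: .###.
.###.
.###.
.###.
.....

Derivation:
Click 1 (2,2) count=0: revealed 12 new [(0,1) (0,2) (0,3) (1,1) (1,2) (1,3) (2,1) (2,2) (2,3) (3,1) (3,2) (3,3)] -> total=12
Click 2 (3,2) count=1: revealed 0 new [(none)] -> total=12
Click 3 (1,2) count=0: revealed 0 new [(none)] -> total=12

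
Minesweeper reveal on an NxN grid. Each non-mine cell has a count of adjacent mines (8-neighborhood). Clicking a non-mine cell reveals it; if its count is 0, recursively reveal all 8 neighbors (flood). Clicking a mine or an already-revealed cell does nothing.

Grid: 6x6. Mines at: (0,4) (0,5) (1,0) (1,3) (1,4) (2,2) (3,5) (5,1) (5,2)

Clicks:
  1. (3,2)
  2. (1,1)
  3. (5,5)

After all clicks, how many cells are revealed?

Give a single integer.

Click 1 (3,2) count=1: revealed 1 new [(3,2)] -> total=1
Click 2 (1,1) count=2: revealed 1 new [(1,1)] -> total=2
Click 3 (5,5) count=0: revealed 6 new [(4,3) (4,4) (4,5) (5,3) (5,4) (5,5)] -> total=8

Answer: 8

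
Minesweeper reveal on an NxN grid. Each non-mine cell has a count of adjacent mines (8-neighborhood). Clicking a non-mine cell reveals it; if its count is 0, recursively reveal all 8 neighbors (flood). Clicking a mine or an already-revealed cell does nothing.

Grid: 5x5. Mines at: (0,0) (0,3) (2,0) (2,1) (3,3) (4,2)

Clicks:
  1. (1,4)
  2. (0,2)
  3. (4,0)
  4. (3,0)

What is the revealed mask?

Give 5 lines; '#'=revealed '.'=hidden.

Click 1 (1,4) count=1: revealed 1 new [(1,4)] -> total=1
Click 2 (0,2) count=1: revealed 1 new [(0,2)] -> total=2
Click 3 (4,0) count=0: revealed 4 new [(3,0) (3,1) (4,0) (4,1)] -> total=6
Click 4 (3,0) count=2: revealed 0 new [(none)] -> total=6

Answer: ..#..
....#
.....
##...
##...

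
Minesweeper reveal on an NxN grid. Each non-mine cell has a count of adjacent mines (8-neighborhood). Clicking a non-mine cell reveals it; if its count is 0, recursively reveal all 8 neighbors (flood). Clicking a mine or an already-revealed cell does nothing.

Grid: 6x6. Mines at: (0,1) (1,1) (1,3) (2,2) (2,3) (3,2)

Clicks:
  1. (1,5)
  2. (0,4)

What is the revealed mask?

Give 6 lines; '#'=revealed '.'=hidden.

Click 1 (1,5) count=0: revealed 25 new [(0,4) (0,5) (1,4) (1,5) (2,0) (2,1) (2,4) (2,5) (3,0) (3,1) (3,3) (3,4) (3,5) (4,0) (4,1) (4,2) (4,3) (4,4) (4,5) (5,0) (5,1) (5,2) (5,3) (5,4) (5,5)] -> total=25
Click 2 (0,4) count=1: revealed 0 new [(none)] -> total=25

Answer: ....##
....##
##..##
##.###
######
######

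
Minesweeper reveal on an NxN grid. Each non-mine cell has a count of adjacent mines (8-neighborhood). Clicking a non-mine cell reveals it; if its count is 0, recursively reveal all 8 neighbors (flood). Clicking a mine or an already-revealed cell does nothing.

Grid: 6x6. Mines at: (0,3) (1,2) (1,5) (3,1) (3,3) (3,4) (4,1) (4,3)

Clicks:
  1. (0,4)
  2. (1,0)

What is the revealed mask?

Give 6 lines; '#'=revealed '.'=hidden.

Answer: ##..#.
##....
##....
......
......
......

Derivation:
Click 1 (0,4) count=2: revealed 1 new [(0,4)] -> total=1
Click 2 (1,0) count=0: revealed 6 new [(0,0) (0,1) (1,0) (1,1) (2,0) (2,1)] -> total=7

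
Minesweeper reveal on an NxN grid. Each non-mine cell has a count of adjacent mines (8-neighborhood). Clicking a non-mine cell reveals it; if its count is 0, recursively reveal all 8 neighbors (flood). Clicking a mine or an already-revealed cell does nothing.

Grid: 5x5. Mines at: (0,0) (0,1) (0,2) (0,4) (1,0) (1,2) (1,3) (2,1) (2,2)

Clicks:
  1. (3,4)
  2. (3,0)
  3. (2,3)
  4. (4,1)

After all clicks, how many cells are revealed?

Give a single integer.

Answer: 12

Derivation:
Click 1 (3,4) count=0: revealed 12 new [(2,3) (2,4) (3,0) (3,1) (3,2) (3,3) (3,4) (4,0) (4,1) (4,2) (4,3) (4,4)] -> total=12
Click 2 (3,0) count=1: revealed 0 new [(none)] -> total=12
Click 3 (2,3) count=3: revealed 0 new [(none)] -> total=12
Click 4 (4,1) count=0: revealed 0 new [(none)] -> total=12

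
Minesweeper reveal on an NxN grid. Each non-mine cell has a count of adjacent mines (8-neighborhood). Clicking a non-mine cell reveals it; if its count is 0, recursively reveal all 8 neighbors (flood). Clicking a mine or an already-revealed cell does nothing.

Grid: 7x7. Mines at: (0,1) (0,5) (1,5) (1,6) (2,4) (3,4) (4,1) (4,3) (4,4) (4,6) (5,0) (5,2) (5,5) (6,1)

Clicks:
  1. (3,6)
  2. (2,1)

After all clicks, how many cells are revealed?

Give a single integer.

Click 1 (3,6) count=1: revealed 1 new [(3,6)] -> total=1
Click 2 (2,1) count=0: revealed 12 new [(1,0) (1,1) (1,2) (1,3) (2,0) (2,1) (2,2) (2,3) (3,0) (3,1) (3,2) (3,3)] -> total=13

Answer: 13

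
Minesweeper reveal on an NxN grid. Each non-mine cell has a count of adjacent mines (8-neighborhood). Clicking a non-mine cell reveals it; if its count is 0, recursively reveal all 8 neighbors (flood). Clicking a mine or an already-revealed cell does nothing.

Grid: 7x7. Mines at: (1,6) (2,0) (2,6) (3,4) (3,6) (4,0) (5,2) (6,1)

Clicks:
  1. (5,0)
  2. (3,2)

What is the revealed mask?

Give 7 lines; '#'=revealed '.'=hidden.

Click 1 (5,0) count=2: revealed 1 new [(5,0)] -> total=1
Click 2 (3,2) count=0: revealed 23 new [(0,0) (0,1) (0,2) (0,3) (0,4) (0,5) (1,0) (1,1) (1,2) (1,3) (1,4) (1,5) (2,1) (2,2) (2,3) (2,4) (2,5) (3,1) (3,2) (3,3) (4,1) (4,2) (4,3)] -> total=24

Answer: ######.
######.
.#####.
.###...
.###...
#......
.......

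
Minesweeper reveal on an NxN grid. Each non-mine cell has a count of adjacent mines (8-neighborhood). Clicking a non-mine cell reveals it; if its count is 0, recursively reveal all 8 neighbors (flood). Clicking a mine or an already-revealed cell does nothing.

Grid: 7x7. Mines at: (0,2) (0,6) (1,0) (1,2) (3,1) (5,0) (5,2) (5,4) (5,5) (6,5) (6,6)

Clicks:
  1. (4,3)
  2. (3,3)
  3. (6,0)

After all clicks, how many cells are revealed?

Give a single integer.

Click 1 (4,3) count=2: revealed 1 new [(4,3)] -> total=1
Click 2 (3,3) count=0: revealed 21 new [(0,3) (0,4) (0,5) (1,3) (1,4) (1,5) (1,6) (2,2) (2,3) (2,4) (2,5) (2,6) (3,2) (3,3) (3,4) (3,5) (3,6) (4,2) (4,4) (4,5) (4,6)] -> total=22
Click 3 (6,0) count=1: revealed 1 new [(6,0)] -> total=23

Answer: 23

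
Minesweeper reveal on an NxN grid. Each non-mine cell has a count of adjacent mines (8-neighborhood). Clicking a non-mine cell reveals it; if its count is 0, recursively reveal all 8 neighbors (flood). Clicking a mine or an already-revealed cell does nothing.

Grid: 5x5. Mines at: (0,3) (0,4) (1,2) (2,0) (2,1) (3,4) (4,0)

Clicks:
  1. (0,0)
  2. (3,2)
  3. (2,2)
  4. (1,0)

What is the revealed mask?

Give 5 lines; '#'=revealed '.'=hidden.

Answer: ##...
##...
..#..
..#..
.....

Derivation:
Click 1 (0,0) count=0: revealed 4 new [(0,0) (0,1) (1,0) (1,1)] -> total=4
Click 2 (3,2) count=1: revealed 1 new [(3,2)] -> total=5
Click 3 (2,2) count=2: revealed 1 new [(2,2)] -> total=6
Click 4 (1,0) count=2: revealed 0 new [(none)] -> total=6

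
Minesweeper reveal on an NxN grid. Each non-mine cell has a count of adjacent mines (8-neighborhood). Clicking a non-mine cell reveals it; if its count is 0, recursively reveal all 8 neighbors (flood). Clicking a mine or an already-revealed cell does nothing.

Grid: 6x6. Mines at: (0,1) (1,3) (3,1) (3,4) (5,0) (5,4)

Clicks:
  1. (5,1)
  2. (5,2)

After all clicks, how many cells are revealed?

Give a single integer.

Click 1 (5,1) count=1: revealed 1 new [(5,1)] -> total=1
Click 2 (5,2) count=0: revealed 5 new [(4,1) (4,2) (4,3) (5,2) (5,3)] -> total=6

Answer: 6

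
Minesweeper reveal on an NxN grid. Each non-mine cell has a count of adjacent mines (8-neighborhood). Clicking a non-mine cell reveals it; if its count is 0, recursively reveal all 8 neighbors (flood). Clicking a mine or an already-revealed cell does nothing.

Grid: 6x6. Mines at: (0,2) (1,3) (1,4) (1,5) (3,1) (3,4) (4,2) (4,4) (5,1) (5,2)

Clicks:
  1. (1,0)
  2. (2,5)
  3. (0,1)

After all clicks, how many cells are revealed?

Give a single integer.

Answer: 7

Derivation:
Click 1 (1,0) count=0: revealed 6 new [(0,0) (0,1) (1,0) (1,1) (2,0) (2,1)] -> total=6
Click 2 (2,5) count=3: revealed 1 new [(2,5)] -> total=7
Click 3 (0,1) count=1: revealed 0 new [(none)] -> total=7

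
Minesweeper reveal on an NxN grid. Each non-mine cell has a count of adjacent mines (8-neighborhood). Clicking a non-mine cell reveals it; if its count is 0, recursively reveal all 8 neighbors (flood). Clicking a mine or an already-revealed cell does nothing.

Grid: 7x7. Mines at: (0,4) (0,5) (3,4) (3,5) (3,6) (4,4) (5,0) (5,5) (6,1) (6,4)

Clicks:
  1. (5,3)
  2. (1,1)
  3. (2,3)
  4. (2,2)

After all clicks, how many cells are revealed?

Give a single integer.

Answer: 23

Derivation:
Click 1 (5,3) count=2: revealed 1 new [(5,3)] -> total=1
Click 2 (1,1) count=0: revealed 22 new [(0,0) (0,1) (0,2) (0,3) (1,0) (1,1) (1,2) (1,3) (2,0) (2,1) (2,2) (2,3) (3,0) (3,1) (3,2) (3,3) (4,0) (4,1) (4,2) (4,3) (5,1) (5,2)] -> total=23
Click 3 (2,3) count=1: revealed 0 new [(none)] -> total=23
Click 4 (2,2) count=0: revealed 0 new [(none)] -> total=23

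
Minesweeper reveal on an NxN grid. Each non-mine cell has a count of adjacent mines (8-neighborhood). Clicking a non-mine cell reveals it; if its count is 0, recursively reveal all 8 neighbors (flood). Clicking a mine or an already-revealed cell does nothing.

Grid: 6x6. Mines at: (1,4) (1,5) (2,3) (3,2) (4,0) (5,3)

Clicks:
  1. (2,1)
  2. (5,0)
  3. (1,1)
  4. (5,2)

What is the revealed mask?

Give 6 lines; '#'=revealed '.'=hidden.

Click 1 (2,1) count=1: revealed 1 new [(2,1)] -> total=1
Click 2 (5,0) count=1: revealed 1 new [(5,0)] -> total=2
Click 3 (1,1) count=0: revealed 12 new [(0,0) (0,1) (0,2) (0,3) (1,0) (1,1) (1,2) (1,3) (2,0) (2,2) (3,0) (3,1)] -> total=14
Click 4 (5,2) count=1: revealed 1 new [(5,2)] -> total=15

Answer: ####..
####..
###...
##....
......
#.#...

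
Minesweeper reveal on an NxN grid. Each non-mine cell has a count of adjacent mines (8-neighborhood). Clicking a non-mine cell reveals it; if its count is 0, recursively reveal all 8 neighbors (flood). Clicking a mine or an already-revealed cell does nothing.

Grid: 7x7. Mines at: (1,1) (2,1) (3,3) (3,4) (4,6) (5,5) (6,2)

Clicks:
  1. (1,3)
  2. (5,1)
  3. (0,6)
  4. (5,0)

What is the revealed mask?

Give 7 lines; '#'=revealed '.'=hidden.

Answer: ..#####
..#####
..#####
###..##
###....
###....
##.....

Derivation:
Click 1 (1,3) count=0: revealed 17 new [(0,2) (0,3) (0,4) (0,5) (0,6) (1,2) (1,3) (1,4) (1,5) (1,6) (2,2) (2,3) (2,4) (2,5) (2,6) (3,5) (3,6)] -> total=17
Click 2 (5,1) count=1: revealed 1 new [(5,1)] -> total=18
Click 3 (0,6) count=0: revealed 0 new [(none)] -> total=18
Click 4 (5,0) count=0: revealed 10 new [(3,0) (3,1) (3,2) (4,0) (4,1) (4,2) (5,0) (5,2) (6,0) (6,1)] -> total=28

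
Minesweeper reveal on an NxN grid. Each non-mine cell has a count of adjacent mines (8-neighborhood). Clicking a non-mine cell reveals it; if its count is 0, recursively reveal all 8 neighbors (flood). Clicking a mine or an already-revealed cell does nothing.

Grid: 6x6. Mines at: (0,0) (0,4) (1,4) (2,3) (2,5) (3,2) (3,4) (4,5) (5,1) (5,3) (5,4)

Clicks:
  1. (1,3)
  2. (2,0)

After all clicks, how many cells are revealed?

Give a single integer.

Answer: 9

Derivation:
Click 1 (1,3) count=3: revealed 1 new [(1,3)] -> total=1
Click 2 (2,0) count=0: revealed 8 new [(1,0) (1,1) (2,0) (2,1) (3,0) (3,1) (4,0) (4,1)] -> total=9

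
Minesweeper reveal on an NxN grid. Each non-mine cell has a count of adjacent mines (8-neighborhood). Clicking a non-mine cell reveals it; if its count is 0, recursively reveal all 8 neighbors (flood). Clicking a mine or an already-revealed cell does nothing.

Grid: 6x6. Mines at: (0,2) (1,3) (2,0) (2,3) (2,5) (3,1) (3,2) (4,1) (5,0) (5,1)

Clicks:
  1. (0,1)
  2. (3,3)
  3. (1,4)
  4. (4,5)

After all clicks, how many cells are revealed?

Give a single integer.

Click 1 (0,1) count=1: revealed 1 new [(0,1)] -> total=1
Click 2 (3,3) count=2: revealed 1 new [(3,3)] -> total=2
Click 3 (1,4) count=3: revealed 1 new [(1,4)] -> total=3
Click 4 (4,5) count=0: revealed 10 new [(3,4) (3,5) (4,2) (4,3) (4,4) (4,5) (5,2) (5,3) (5,4) (5,5)] -> total=13

Answer: 13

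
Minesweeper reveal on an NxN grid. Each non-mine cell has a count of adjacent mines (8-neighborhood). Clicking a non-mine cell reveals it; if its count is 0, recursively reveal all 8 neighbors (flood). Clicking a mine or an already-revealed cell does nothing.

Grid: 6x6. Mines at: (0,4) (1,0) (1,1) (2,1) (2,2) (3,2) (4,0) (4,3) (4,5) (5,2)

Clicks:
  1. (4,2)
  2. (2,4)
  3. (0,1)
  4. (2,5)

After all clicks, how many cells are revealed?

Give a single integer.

Answer: 11

Derivation:
Click 1 (4,2) count=3: revealed 1 new [(4,2)] -> total=1
Click 2 (2,4) count=0: revealed 9 new [(1,3) (1,4) (1,5) (2,3) (2,4) (2,5) (3,3) (3,4) (3,5)] -> total=10
Click 3 (0,1) count=2: revealed 1 new [(0,1)] -> total=11
Click 4 (2,5) count=0: revealed 0 new [(none)] -> total=11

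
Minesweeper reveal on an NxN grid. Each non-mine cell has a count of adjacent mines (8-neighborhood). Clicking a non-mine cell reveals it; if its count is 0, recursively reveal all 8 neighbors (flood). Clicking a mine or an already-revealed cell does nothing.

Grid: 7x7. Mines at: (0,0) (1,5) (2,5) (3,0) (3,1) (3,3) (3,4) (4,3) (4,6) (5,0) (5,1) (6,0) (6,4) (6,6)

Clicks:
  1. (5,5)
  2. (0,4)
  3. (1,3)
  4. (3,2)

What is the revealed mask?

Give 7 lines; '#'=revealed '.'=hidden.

Click 1 (5,5) count=3: revealed 1 new [(5,5)] -> total=1
Click 2 (0,4) count=1: revealed 1 new [(0,4)] -> total=2
Click 3 (1,3) count=0: revealed 11 new [(0,1) (0,2) (0,3) (1,1) (1,2) (1,3) (1,4) (2,1) (2,2) (2,3) (2,4)] -> total=13
Click 4 (3,2) count=3: revealed 1 new [(3,2)] -> total=14

Answer: .####..
.####..
.####..
..#....
.......
.....#.
.......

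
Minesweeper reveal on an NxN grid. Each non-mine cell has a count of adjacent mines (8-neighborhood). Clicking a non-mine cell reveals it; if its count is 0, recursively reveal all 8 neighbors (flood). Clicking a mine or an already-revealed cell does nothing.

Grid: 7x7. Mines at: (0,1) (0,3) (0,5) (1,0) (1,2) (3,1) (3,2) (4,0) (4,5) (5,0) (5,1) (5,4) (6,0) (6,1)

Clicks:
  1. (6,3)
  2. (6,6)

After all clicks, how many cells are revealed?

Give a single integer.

Click 1 (6,3) count=1: revealed 1 new [(6,3)] -> total=1
Click 2 (6,6) count=0: revealed 4 new [(5,5) (5,6) (6,5) (6,6)] -> total=5

Answer: 5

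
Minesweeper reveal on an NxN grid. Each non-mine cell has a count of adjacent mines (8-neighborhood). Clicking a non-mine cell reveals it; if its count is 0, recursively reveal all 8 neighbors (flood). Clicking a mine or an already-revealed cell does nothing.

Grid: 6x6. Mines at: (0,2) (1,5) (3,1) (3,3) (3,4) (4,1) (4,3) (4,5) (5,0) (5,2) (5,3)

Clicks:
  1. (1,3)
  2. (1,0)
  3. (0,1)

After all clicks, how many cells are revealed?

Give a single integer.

Click 1 (1,3) count=1: revealed 1 new [(1,3)] -> total=1
Click 2 (1,0) count=0: revealed 6 new [(0,0) (0,1) (1,0) (1,1) (2,0) (2,1)] -> total=7
Click 3 (0,1) count=1: revealed 0 new [(none)] -> total=7

Answer: 7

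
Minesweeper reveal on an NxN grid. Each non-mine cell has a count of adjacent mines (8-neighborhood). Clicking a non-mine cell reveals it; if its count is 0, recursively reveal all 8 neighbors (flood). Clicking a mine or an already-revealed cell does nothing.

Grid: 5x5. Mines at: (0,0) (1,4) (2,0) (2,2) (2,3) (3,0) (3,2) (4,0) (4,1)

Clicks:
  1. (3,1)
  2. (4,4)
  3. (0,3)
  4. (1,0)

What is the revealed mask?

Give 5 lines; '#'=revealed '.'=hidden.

Click 1 (3,1) count=6: revealed 1 new [(3,1)] -> total=1
Click 2 (4,4) count=0: revealed 4 new [(3,3) (3,4) (4,3) (4,4)] -> total=5
Click 3 (0,3) count=1: revealed 1 new [(0,3)] -> total=6
Click 4 (1,0) count=2: revealed 1 new [(1,0)] -> total=7

Answer: ...#.
#....
.....
.#.##
...##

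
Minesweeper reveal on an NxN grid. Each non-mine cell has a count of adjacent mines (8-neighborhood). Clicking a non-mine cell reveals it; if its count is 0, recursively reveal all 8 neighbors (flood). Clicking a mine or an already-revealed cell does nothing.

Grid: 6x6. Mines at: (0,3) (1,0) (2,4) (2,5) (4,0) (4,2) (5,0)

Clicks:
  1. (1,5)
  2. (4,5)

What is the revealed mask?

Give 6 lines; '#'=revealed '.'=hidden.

Answer: ......
.....#
......
...###
...###
...###

Derivation:
Click 1 (1,5) count=2: revealed 1 new [(1,5)] -> total=1
Click 2 (4,5) count=0: revealed 9 new [(3,3) (3,4) (3,5) (4,3) (4,4) (4,5) (5,3) (5,4) (5,5)] -> total=10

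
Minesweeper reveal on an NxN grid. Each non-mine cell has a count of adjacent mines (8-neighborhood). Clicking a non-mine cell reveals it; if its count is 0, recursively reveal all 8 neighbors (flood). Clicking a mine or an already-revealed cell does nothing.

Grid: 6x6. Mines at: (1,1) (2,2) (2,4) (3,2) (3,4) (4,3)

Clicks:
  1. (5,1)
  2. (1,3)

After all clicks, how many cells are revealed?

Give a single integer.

Click 1 (5,1) count=0: revealed 10 new [(2,0) (2,1) (3,0) (3,1) (4,0) (4,1) (4,2) (5,0) (5,1) (5,2)] -> total=10
Click 2 (1,3) count=2: revealed 1 new [(1,3)] -> total=11

Answer: 11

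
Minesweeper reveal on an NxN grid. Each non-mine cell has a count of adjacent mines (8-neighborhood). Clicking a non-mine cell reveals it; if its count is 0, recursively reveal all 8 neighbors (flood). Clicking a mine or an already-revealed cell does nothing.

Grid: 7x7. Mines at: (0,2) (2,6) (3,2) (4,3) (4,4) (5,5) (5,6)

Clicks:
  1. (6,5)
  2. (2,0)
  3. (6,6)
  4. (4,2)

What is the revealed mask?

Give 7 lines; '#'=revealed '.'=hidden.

Answer: ##.....
##.....
##.....
##.....
###....
#####..
#######

Derivation:
Click 1 (6,5) count=2: revealed 1 new [(6,5)] -> total=1
Click 2 (2,0) count=0: revealed 21 new [(0,0) (0,1) (1,0) (1,1) (2,0) (2,1) (3,0) (3,1) (4,0) (4,1) (4,2) (5,0) (5,1) (5,2) (5,3) (5,4) (6,0) (6,1) (6,2) (6,3) (6,4)] -> total=22
Click 3 (6,6) count=2: revealed 1 new [(6,6)] -> total=23
Click 4 (4,2) count=2: revealed 0 new [(none)] -> total=23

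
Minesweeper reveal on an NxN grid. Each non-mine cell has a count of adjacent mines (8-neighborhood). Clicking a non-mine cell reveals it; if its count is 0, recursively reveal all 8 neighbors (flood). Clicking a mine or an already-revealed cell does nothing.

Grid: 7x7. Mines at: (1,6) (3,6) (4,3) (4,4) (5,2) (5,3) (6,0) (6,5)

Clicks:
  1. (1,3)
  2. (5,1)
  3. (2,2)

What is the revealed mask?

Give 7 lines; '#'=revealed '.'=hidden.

Answer: ######.
######.
######.
######.
###....
##.....
.......

Derivation:
Click 1 (1,3) count=0: revealed 29 new [(0,0) (0,1) (0,2) (0,3) (0,4) (0,5) (1,0) (1,1) (1,2) (1,3) (1,4) (1,5) (2,0) (2,1) (2,2) (2,3) (2,4) (2,5) (3,0) (3,1) (3,2) (3,3) (3,4) (3,5) (4,0) (4,1) (4,2) (5,0) (5,1)] -> total=29
Click 2 (5,1) count=2: revealed 0 new [(none)] -> total=29
Click 3 (2,2) count=0: revealed 0 new [(none)] -> total=29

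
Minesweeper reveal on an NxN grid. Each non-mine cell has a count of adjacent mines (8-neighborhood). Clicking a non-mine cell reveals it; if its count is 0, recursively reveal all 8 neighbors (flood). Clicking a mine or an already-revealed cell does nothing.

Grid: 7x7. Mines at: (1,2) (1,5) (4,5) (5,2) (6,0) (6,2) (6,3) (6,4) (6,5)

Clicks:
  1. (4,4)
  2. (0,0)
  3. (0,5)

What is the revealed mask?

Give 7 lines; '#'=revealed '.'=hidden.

Answer: ##...#.
##.....
#####..
#####..
#####..
##.....
.......

Derivation:
Click 1 (4,4) count=1: revealed 1 new [(4,4)] -> total=1
Click 2 (0,0) count=0: revealed 20 new [(0,0) (0,1) (1,0) (1,1) (2,0) (2,1) (2,2) (2,3) (2,4) (3,0) (3,1) (3,2) (3,3) (3,4) (4,0) (4,1) (4,2) (4,3) (5,0) (5,1)] -> total=21
Click 3 (0,5) count=1: revealed 1 new [(0,5)] -> total=22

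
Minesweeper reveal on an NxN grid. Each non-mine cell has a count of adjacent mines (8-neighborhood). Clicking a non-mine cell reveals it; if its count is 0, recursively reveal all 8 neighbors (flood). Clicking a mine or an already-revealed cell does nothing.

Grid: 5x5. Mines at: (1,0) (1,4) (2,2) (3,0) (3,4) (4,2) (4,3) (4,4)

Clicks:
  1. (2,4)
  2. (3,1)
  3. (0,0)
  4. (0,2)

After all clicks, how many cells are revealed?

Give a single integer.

Click 1 (2,4) count=2: revealed 1 new [(2,4)] -> total=1
Click 2 (3,1) count=3: revealed 1 new [(3,1)] -> total=2
Click 3 (0,0) count=1: revealed 1 new [(0,0)] -> total=3
Click 4 (0,2) count=0: revealed 6 new [(0,1) (0,2) (0,3) (1,1) (1,2) (1,3)] -> total=9

Answer: 9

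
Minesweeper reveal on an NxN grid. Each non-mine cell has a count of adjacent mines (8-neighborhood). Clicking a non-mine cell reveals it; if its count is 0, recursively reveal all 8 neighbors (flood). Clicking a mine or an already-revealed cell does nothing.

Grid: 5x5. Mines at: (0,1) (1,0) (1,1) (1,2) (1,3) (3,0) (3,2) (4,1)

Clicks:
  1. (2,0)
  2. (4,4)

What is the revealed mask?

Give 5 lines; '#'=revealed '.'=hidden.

Answer: .....
.....
#..##
...##
...##

Derivation:
Click 1 (2,0) count=3: revealed 1 new [(2,0)] -> total=1
Click 2 (4,4) count=0: revealed 6 new [(2,3) (2,4) (3,3) (3,4) (4,3) (4,4)] -> total=7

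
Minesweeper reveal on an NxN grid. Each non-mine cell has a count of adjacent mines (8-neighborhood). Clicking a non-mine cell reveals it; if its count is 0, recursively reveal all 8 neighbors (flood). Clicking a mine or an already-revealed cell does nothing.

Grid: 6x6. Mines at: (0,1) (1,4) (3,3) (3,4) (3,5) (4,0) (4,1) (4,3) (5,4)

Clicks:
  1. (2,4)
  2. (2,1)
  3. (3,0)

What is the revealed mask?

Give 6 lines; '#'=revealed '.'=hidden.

Answer: ......
###...
###.#.
###...
......
......

Derivation:
Click 1 (2,4) count=4: revealed 1 new [(2,4)] -> total=1
Click 2 (2,1) count=0: revealed 9 new [(1,0) (1,1) (1,2) (2,0) (2,1) (2,2) (3,0) (3,1) (3,2)] -> total=10
Click 3 (3,0) count=2: revealed 0 new [(none)] -> total=10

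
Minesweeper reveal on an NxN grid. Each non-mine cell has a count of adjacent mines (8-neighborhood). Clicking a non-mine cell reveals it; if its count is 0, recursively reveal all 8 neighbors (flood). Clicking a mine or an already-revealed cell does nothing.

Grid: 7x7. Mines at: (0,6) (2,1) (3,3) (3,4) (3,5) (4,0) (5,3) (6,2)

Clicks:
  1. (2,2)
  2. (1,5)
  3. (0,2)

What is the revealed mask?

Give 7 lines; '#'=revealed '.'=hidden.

Click 1 (2,2) count=2: revealed 1 new [(2,2)] -> total=1
Click 2 (1,5) count=1: revealed 1 new [(1,5)] -> total=2
Click 3 (0,2) count=0: revealed 14 new [(0,0) (0,1) (0,2) (0,3) (0,4) (0,5) (1,0) (1,1) (1,2) (1,3) (1,4) (2,3) (2,4) (2,5)] -> total=16

Answer: ######.
######.
..####.
.......
.......
.......
.......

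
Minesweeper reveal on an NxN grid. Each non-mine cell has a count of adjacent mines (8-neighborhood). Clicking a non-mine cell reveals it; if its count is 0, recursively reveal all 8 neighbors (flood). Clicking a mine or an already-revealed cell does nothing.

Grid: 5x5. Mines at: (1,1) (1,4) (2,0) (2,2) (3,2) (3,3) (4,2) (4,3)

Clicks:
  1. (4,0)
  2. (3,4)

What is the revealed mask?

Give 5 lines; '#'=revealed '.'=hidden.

Click 1 (4,0) count=0: revealed 4 new [(3,0) (3,1) (4,0) (4,1)] -> total=4
Click 2 (3,4) count=2: revealed 1 new [(3,4)] -> total=5

Answer: .....
.....
.....
##..#
##...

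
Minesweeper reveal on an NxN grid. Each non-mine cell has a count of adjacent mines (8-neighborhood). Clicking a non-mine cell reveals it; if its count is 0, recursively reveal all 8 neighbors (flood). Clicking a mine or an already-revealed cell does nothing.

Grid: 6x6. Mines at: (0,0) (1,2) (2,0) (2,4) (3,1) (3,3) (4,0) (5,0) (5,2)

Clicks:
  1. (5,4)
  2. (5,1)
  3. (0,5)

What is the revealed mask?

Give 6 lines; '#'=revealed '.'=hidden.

Click 1 (5,4) count=0: revealed 8 new [(3,4) (3,5) (4,3) (4,4) (4,5) (5,3) (5,4) (5,5)] -> total=8
Click 2 (5,1) count=3: revealed 1 new [(5,1)] -> total=9
Click 3 (0,5) count=0: revealed 6 new [(0,3) (0,4) (0,5) (1,3) (1,4) (1,5)] -> total=15

Answer: ...###
...###
......
....##
...###
.#.###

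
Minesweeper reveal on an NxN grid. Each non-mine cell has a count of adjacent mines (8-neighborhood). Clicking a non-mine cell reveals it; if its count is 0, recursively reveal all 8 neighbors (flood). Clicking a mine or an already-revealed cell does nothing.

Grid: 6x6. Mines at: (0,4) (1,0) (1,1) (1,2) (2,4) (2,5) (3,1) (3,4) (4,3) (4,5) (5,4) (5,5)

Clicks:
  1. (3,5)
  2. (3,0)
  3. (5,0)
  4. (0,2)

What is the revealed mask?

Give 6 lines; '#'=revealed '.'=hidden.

Click 1 (3,5) count=4: revealed 1 new [(3,5)] -> total=1
Click 2 (3,0) count=1: revealed 1 new [(3,0)] -> total=2
Click 3 (5,0) count=0: revealed 6 new [(4,0) (4,1) (4,2) (5,0) (5,1) (5,2)] -> total=8
Click 4 (0,2) count=2: revealed 1 new [(0,2)] -> total=9

Answer: ..#...
......
......
#....#
###...
###...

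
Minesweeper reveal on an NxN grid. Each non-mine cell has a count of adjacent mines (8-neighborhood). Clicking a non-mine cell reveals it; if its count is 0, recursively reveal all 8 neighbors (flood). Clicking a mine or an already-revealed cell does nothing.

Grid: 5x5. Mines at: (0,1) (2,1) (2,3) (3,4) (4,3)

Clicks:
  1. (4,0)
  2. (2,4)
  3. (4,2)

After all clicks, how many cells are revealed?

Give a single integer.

Answer: 7

Derivation:
Click 1 (4,0) count=0: revealed 6 new [(3,0) (3,1) (3,2) (4,0) (4,1) (4,2)] -> total=6
Click 2 (2,4) count=2: revealed 1 new [(2,4)] -> total=7
Click 3 (4,2) count=1: revealed 0 new [(none)] -> total=7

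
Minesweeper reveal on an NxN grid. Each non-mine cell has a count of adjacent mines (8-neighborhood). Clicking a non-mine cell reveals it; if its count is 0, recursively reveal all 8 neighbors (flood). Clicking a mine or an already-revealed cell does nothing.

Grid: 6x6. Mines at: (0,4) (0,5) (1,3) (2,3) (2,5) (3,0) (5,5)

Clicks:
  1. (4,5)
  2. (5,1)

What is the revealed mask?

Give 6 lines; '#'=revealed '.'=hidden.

Click 1 (4,5) count=1: revealed 1 new [(4,5)] -> total=1
Click 2 (5,1) count=0: revealed 14 new [(3,1) (3,2) (3,3) (3,4) (4,0) (4,1) (4,2) (4,3) (4,4) (5,0) (5,1) (5,2) (5,3) (5,4)] -> total=15

Answer: ......
......
......
.####.
######
#####.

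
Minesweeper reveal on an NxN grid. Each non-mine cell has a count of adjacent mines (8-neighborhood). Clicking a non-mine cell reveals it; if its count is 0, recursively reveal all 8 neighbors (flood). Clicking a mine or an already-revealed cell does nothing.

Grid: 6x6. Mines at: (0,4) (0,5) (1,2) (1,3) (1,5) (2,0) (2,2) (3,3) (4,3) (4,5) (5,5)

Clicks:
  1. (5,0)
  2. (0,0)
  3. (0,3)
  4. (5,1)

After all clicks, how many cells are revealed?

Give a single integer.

Click 1 (5,0) count=0: revealed 9 new [(3,0) (3,1) (3,2) (4,0) (4,1) (4,2) (5,0) (5,1) (5,2)] -> total=9
Click 2 (0,0) count=0: revealed 4 new [(0,0) (0,1) (1,0) (1,1)] -> total=13
Click 3 (0,3) count=3: revealed 1 new [(0,3)] -> total=14
Click 4 (5,1) count=0: revealed 0 new [(none)] -> total=14

Answer: 14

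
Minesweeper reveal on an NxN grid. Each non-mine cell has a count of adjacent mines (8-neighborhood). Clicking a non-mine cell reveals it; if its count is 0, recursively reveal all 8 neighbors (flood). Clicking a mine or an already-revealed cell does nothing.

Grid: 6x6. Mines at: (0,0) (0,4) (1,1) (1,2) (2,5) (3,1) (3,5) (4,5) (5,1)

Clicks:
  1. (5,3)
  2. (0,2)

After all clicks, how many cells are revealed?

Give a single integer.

Answer: 13

Derivation:
Click 1 (5,3) count=0: revealed 12 new [(2,2) (2,3) (2,4) (3,2) (3,3) (3,4) (4,2) (4,3) (4,4) (5,2) (5,3) (5,4)] -> total=12
Click 2 (0,2) count=2: revealed 1 new [(0,2)] -> total=13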